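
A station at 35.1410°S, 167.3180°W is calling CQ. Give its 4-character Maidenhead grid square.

AF64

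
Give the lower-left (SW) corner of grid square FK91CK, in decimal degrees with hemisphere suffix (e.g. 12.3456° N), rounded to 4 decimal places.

11.4167° N, 61.8333° W

Field F=5, K=10: +5·20° lon, +10·10° lat → SW at lon -80°, lat 10°.
Square 9, 1: +9·2° lon, +1·1° lat → SW at lon -62°, lat 11°.
Subsquare c=2, k=10: +2·0.0833333° lon, +10·0.0416667° lat → SW at lon -61.8333°, lat 11.4167°.
latitude 11.4167° N, longitude 61.8333° W.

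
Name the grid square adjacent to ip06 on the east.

Longitude square 0; +1 → 1.
The latitude characters are unchanged.

IP16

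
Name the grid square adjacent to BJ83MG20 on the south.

BJ83mf29

Latitude extended square 0; −1 → -1, wraps to 9, carry into subsquare.
Latitude subsquare g = 6; −1 → 5 = f.
The longitude characters are unchanged.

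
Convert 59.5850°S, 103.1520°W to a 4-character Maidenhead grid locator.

Shift to the Maidenhead origin (180°W, 90°S): lon 76.85, lat 30.41.
Field: 76.85/20 → 3 → D, 30.41/10 → 3 → D; chars DD.
Square: 16.85/2 → 8, 0.41/1 → 0; chars 80.

DD80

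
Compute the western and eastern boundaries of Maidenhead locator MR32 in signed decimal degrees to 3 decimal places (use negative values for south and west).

66.000, 68.000

Field M=12, R=17: +12·20° lon, +17·10° lat → SW at lon 60°, lat 80°.
Square 3, 2: +3·2° lon, +2·1° lat → SW at lon 66°, lat 82°.
Cell spans 2° lon × 1° lat.
west 66.000, east 68.000.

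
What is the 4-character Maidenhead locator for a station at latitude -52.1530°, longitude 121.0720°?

Offset from 180°W / 90°S: lon 301.07°, lat 37.85°.
Field: lon ⌊301.07/20⌋ = 15 → P; lat ⌊37.85/10⌋ = 3 → D.
Square: lon ⌊1.07/2⌋ = 0; lat ⌊7.85/1⌋ = 7.

PD07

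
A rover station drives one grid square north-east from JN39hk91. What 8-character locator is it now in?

Longitude extended square 9; +1 → 10, wraps to 0, carry into subsquare.
Longitude subsquare h = 7; +1 → 8 = i.
Latitude extended square 1; +1 → 2.

JN39ik02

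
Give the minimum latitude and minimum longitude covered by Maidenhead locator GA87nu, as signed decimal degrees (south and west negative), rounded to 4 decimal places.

-82.1667, -42.9167

Field G=6, A=0: +6·20° lon, +0·10° lat → SW at lon -60°, lat -90°.
Square 8, 7: +8·2° lon, +7·1° lat → SW at lon -44°, lat -83°.
Subsquare n=13, u=20: +13·0.0833333° lon, +20·0.0416667° lat → SW at lon -42.9167°, lat -82.1667°.
latitude -82.1667, longitude -42.9167.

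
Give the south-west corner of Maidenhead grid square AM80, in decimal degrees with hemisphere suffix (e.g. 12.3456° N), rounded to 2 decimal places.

Field A=0, M=12: +0·20° lon, +12·10° lat → SW at lon -180°, lat 30°.
Square 8, 0: +8·2° lon, +0·1° lat → SW at lon -164°, lat 30°.
latitude 30.00° N, longitude 164.00° W.

30.00° N, 164.00° W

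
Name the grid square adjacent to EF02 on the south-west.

DF91

Longitude square 0; −1 → -1, wraps to 9, carry into field.
Longitude field E = 4; −1 → 3 = D.
Latitude square 2; −1 → 1.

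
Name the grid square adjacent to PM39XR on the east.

Longitude subsquare x = 23; +1 → 24, wraps to 0 = a, carry into square.
Longitude square 3; +1 → 4.
The latitude characters are unchanged.

PM49ar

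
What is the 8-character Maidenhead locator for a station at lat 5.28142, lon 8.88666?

JJ45kg67

Add 180° to longitude and 90° to latitude: 188.88666, 95.28142.
Field: lon ⌊188.88666/20⌋ = 9 → J; lat ⌊95.28142/10⌋ = 9 → J.
Square: lon ⌊8.88666/2⌋ = 4; lat ⌊5.28142/1⌋ = 5.
Subsquare: lon ⌊0.88666/0.0833333⌋ = 10 → k; lat ⌊0.28142/0.0416667⌋ = 6 → g.
Extended square: lon ⌊0.05333/0.00833333⌋ = 6; lat ⌊0.03142/0.00416667⌋ = 7.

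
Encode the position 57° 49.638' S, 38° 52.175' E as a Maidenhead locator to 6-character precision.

Offset from 180°W / 90°S: lon 218.8696°, lat 32.1727°.
Field (20°×10°, letters A–R): 218.8696/20 → 10 → K, 32.1727/10 → 3 → D; chars KD.
Square (2°×1°, digits 0–9): 18.8696/2 → 9, 2.1727/1 → 2; chars 92.
Subsquare (5′×2.5′, letters a–x): 0.8696/0.0833333 → 10 → k, 0.1727/0.0416667 → 4 → e; chars ke.

KD92ke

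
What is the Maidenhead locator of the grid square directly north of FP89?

FQ80

Latitude square 9; +1 → 10, wraps to 0, carry into field.
Latitude field P = 15; +1 → 16 = Q.
The longitude characters are unchanged.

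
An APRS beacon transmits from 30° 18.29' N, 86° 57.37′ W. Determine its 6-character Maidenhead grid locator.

Offset from 180°W / 90°S: lon 93.0438°, lat 120.3048°.
Field (20°×10°, letters A–R): lon ⌊93.0438/20⌋ = 4 → E; lat ⌊120.3048/10⌋ = 12 → M.
Square (2°×1°, digits 0–9): lon ⌊13.0438/2⌋ = 6; lat ⌊0.3048/1⌋ = 0.
Subsquare (5′×2.5′, letters a–x): lon ⌊1.0438/0.0833333⌋ = 12 → m; lat ⌊0.3048/0.0416667⌋ = 7 → h.

EM60mh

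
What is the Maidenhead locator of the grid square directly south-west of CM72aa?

CM61xx

Longitude subsquare a = 0; −1 → -1, wraps to 23 = x, carry into square.
Longitude square 7; −1 → 6.
Latitude subsquare a = 0; −1 → -1, wraps to 23 = x, carry into square.
Latitude square 2; −1 → 1.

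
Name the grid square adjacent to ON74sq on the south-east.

Longitude subsquare s = 18; +1 → 19 = t.
Latitude subsquare q = 16; −1 → 15 = p.

ON74tp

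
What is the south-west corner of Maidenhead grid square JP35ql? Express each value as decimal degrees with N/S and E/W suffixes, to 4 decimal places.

65.4583° N, 7.3333° E

Field J=9, P=15: +9·20° lon, +15·10° lat → SW at lon 0°, lat 60°.
Square 3, 5: +3·2° lon, +5·1° lat → SW at lon 6°, lat 65°.
Subsquare q=16, l=11: +16·0.0833333° lon, +11·0.0416667° lat → SW at lon 7.33333°, lat 65.4583°.
latitude 65.4583° N, longitude 7.3333° E.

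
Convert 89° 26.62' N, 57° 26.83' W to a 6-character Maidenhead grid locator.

GR19gk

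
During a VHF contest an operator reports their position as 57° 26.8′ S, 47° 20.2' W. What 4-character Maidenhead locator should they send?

Offset from 180°W / 90°S: lon 132.66°, lat 32.55°.
Field (20°×10°, letters A–R): 132.66/20 → 6 → G, 32.55/10 → 3 → D; chars GD.
Square (2°×1°, digits 0–9): 12.66/2 → 6, 2.55/1 → 2; chars 62.

GD62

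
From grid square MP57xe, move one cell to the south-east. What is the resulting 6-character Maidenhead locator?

Longitude subsquare x = 23; +1 → 24, wraps to 0 = a, carry into square.
Longitude square 5; +1 → 6.
Latitude subsquare e = 4; −1 → 3 = d.

MP67ad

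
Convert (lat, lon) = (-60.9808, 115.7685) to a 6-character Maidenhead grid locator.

Offset from 180°W / 90°S: lon 295.7685°, lat 29.0192°.
Field: lon ⌊295.7685/20⌋ = 14 → O; lat ⌊29.0192/10⌋ = 2 → C.
Square: lon ⌊15.7685/2⌋ = 7; lat ⌊9.0192/1⌋ = 9.
Subsquare: lon ⌊1.7685/0.0833333⌋ = 21 → v; lat ⌊0.0192/0.0416667⌋ = 0 → a.

OC79va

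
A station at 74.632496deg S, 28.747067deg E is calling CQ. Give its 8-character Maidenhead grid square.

KB45ii98

Shift to the Maidenhead origin (180°W, 90°S): lon 208.74707, lat 15.36750.
Field: lon ⌊208.74707/20⌋ = 10 → K; lat ⌊15.36750/10⌋ = 1 → B.
Square: lon ⌊8.74707/2⌋ = 4; lat ⌊5.36750/1⌋ = 5.
Subsquare: lon ⌊0.74707/0.0833333⌋ = 8 → i; lat ⌊0.36750/0.0416667⌋ = 8 → i.
Extended square: lon ⌊0.08040/0.00833333⌋ = 9; lat ⌊0.03417/0.00416667⌋ = 8.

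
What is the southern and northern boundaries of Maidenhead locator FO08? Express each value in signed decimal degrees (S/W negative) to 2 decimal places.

58.00, 59.00

Field F=5, O=14: +5·20° lon, +14·10° lat → SW at lon -80°, lat 50°.
Square 0, 8: +0·2° lon, +8·1° lat → SW at lon -80°, lat 58°.
Cell spans 2° lon × 1° lat.
south 58.00, north 59.00.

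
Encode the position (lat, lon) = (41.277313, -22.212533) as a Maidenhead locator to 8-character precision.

HN81vg46

Shift to the Maidenhead origin (180°W, 90°S): lon 157.78747, lat 131.27731.
Field: lon ⌊157.78747/20⌋ = 7 → H; lat ⌊131.27731/10⌋ = 13 → N.
Square: lon ⌊17.78747/2⌋ = 8; lat ⌊1.27731/1⌋ = 1.
Subsquare: lon ⌊1.78747/0.0833333⌋ = 21 → v; lat ⌊0.27731/0.0416667⌋ = 6 → g.
Extended square: lon ⌊0.03747/0.00833333⌋ = 4; lat ⌊0.02731/0.00416667⌋ = 6.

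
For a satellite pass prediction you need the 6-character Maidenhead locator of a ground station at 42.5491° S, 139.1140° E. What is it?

Add 180° to longitude and 90° to latitude: 319.1140, 47.4509.
Field (20°×10°, letters A–R): 319.1140/20 → 15 → P, 47.4509/10 → 4 → E; chars PE.
Square (2°×1°, digits 0–9): 19.1140/2 → 9, 7.4509/1 → 7; chars 97.
Subsquare (5′×2.5′, letters a–x): 1.1140/0.0833333 → 13 → n, 0.4509/0.0416667 → 10 → k; chars nk.

PE97nk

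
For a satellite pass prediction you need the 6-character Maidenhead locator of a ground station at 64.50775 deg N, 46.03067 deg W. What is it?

GP64xm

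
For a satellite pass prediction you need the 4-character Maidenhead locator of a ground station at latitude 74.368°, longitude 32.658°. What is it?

Add 180° to longitude and 90° to latitude: 212.66, 164.37.
Field: 212.66/20 → 10 → K, 164.37/10 → 16 → Q; chars KQ.
Square: 12.66/2 → 6, 4.37/1 → 4; chars 64.

KQ64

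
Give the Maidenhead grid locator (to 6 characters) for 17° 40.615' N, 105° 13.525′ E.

Shift to the Maidenhead origin (180°W, 90°S): lon 285.2254, lat 107.6769.
Field: lon ⌊285.2254/20⌋ = 14 → O; lat ⌊107.6769/10⌋ = 10 → K.
Square: lon ⌊5.2254/2⌋ = 2; lat ⌊7.6769/1⌋ = 7.
Subsquare: lon ⌊1.2254/0.0833333⌋ = 14 → o; lat ⌊0.6769/0.0416667⌋ = 16 → q.

OK27oq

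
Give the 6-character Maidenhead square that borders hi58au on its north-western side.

HI48xv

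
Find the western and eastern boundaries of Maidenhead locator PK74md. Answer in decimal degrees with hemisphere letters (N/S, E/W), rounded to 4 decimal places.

Field P=15, K=10: +15·20° lon, +10·10° lat → SW at lon 120°, lat 10°.
Square 7, 4: +7·2° lon, +4·1° lat → SW at lon 134°, lat 14°.
Subsquare m=12, d=3: +12·0.0833333° lon, +3·0.0416667° lat → SW at lon 135°, lat 14.125°.
Cell spans 0.0833333° lon × 0.0416667° lat.
west 135.0000° E, east 135.0833° E.

135.0000° E, 135.0833° E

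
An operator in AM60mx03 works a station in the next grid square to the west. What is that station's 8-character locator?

AM60lx93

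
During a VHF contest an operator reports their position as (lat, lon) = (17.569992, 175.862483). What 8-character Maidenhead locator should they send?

RK77wn36

Offset from 180°W / 90°S: lon 355.86248°, lat 107.56999°.
Field (20°×10°, letters A–R): lon ⌊355.86248/20⌋ = 17 → R; lat ⌊107.56999/10⌋ = 10 → K.
Square (2°×1°, digits 0–9): lon ⌊15.86248/2⌋ = 7; lat ⌊7.56999/1⌋ = 7.
Subsquare (5′×2.5′, letters a–x): lon ⌊1.86248/0.0833333⌋ = 22 → w; lat ⌊0.56999/0.0416667⌋ = 13 → n.
Extended square (30″×15″, digits 0–9): lon ⌊0.02915/0.00833333⌋ = 3; lat ⌊0.02833/0.00416667⌋ = 6.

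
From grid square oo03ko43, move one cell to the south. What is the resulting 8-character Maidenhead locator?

Latitude extended square 3; −1 → 2.
The longitude characters are unchanged.

OO03ko42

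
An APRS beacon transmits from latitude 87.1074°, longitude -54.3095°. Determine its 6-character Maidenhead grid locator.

GR27uc

Shift to the Maidenhead origin (180°W, 90°S): lon 125.6905, lat 177.1074.
Field: 125.6905/20 → 6 → G, 177.1074/10 → 17 → R; chars GR.
Square: 5.6905/2 → 2, 7.1074/1 → 7; chars 27.
Subsquare: 1.6905/0.0833333 → 20 → u, 0.1074/0.0416667 → 2 → c; chars uc.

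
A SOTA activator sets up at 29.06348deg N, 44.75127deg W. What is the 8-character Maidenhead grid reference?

Offset from 180°W / 90°S: lon 135.24873°, lat 119.06348°.
Field (20°×10°, letters A–R): 135.24873/20 → 6 → G, 119.06348/10 → 11 → L; chars GL.
Square (2°×1°, digits 0–9): 15.24873/2 → 7, 9.06348/1 → 9; chars 79.
Subsquare (5′×2.5′, letters a–x): 1.24873/0.0833333 → 14 → o, 0.06348/0.0416667 → 1 → b; chars ob.
Extended square (30″×15″, digits 0–9): 0.08206/0.00833333 → 9, 0.02181/0.00416667 → 5; chars 95.

GL79ob95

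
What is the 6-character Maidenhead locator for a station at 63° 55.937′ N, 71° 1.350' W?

Shift to the Maidenhead origin (180°W, 90°S): lon 108.9775, lat 153.9323.
Field: lon ⌊108.9775/20⌋ = 5 → F; lat ⌊153.9323/10⌋ = 15 → P.
Square: lon ⌊8.9775/2⌋ = 4; lat ⌊3.9323/1⌋ = 3.
Subsquare: lon ⌊0.9775/0.0833333⌋ = 11 → l; lat ⌊0.9323/0.0416667⌋ = 22 → w.

FP43lw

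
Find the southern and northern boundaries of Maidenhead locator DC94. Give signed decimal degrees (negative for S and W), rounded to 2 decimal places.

-66.00, -65.00

Field D=3, C=2: +3·20° lon, +2·10° lat → SW at lon -120°, lat -70°.
Square 9, 4: +9·2° lon, +4·1° lat → SW at lon -102°, lat -66°.
Cell spans 2° lon × 1° lat.
south -66.00, north -65.00.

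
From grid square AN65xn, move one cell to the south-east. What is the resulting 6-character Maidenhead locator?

AN75am

Longitude subsquare x = 23; +1 → 24, wraps to 0 = a, carry into square.
Longitude square 6; +1 → 7.
Latitude subsquare n = 13; −1 → 12 = m.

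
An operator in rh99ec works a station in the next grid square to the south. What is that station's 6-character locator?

RH99eb

Latitude subsquare c = 2; −1 → 1 = b.
The longitude characters are unchanged.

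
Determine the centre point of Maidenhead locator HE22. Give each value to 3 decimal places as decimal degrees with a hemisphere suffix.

47.500° S, 35.000° W

Field H=7, E=4: +7·20° lon, +4·10° lat → SW at lon -40°, lat -50°.
Square 2, 2: +2·2° lon, +2·1° lat → SW at lon -36°, lat -48°.
Cell spans 2° lon × 1° lat. Centre is SW corner plus half of each.
latitude 47.500° S, longitude 35.000° W.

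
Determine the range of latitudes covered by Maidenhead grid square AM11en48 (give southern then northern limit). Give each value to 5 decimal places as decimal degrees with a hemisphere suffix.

31.57500° N, 31.57917° N

Field A=0, M=12: +0·20° lon, +12·10° lat → SW at lon -180°, lat 30°.
Square 1, 1: +1·2° lon, +1·1° lat → SW at lon -178°, lat 31°.
Subsquare e=4, n=13: +4·0.0833333° lon, +13·0.0416667° lat → SW at lon -177.667°, lat 31.5417°.
Extended square 4, 8: +4·0.00833333° lon, +8·0.00416667° lat → SW at lon -177.633°, lat 31.575°.
Cell spans 0.00833333° lon × 0.00416667° lat.
south 31.57500° N, north 31.57917° N.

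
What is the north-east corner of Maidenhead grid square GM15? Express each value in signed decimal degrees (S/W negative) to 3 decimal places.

36.000, -56.000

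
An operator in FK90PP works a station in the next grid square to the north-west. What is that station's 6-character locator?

FK90oq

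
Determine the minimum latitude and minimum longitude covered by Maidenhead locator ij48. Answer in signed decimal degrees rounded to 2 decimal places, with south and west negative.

8.00, -12.00

Field I=8, J=9: +8·20° lon, +9·10° lat → SW at lon -20°, lat 0°.
Square 4, 8: +4·2° lon, +8·1° lat → SW at lon -12°, lat 8°.
latitude 8.00, longitude -12.00.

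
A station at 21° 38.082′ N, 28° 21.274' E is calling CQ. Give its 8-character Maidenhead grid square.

Offset from 180°W / 90°S: lon 208.35457°, lat 111.63470°.
Field: 208.35457/20 → 10 → K, 111.63470/10 → 11 → L; chars KL.
Square: 8.35457/2 → 4, 1.63470/1 → 1; chars 41.
Subsquare: 0.35457/0.0833333 → 4 → e, 0.63470/0.0416667 → 15 → p; chars ep.
Extended square: 0.02123/0.00833333 → 2, 0.00970/0.00416667 → 2; chars 22.

KL41ep22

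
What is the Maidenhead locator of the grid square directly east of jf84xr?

JF94ar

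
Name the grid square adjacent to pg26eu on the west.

PG26du

Longitude subsquare e = 4; −1 → 3 = d.
The latitude characters are unchanged.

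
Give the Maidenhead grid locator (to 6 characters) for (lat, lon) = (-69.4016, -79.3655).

Add 180° to longitude and 90° to latitude: 100.6345, 20.5984.
Field: lon ⌊100.6345/20⌋ = 5 → F; lat ⌊20.5984/10⌋ = 2 → C.
Square: lon ⌊0.6345/2⌋ = 0; lat ⌊0.5984/1⌋ = 0.
Subsquare: lon ⌊0.6345/0.0833333⌋ = 7 → h; lat ⌊0.5984/0.0416667⌋ = 14 → o.

FC00ho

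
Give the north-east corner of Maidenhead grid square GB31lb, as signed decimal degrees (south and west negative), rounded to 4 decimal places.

-78.9167, -53.0000

Field G=6, B=1: +6·20° lon, +1·10° lat → SW at lon -60°, lat -80°.
Square 3, 1: +3·2° lon, +1·1° lat → SW at lon -54°, lat -79°.
Subsquare l=11, b=1: +11·0.0833333° lon, +1·0.0416667° lat → SW at lon -53.0833°, lat -78.9583°.
Cell spans 0.0833333° lon × 0.0416667° lat. NE corner is SW corner plus one full cell.
latitude -78.9167, longitude -53.0000.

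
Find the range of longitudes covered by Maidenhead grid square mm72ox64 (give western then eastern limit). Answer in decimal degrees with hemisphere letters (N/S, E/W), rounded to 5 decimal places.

75.21667° E, 75.22500° E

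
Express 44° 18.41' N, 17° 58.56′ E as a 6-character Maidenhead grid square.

JN84xh

Add 180° to longitude and 90° to latitude: 197.9760, 134.3068.
Field (20°×10°, letters A–R): 197.9760/20 → 9 → J, 134.3068/10 → 13 → N; chars JN.
Square (2°×1°, digits 0–9): 17.9760/2 → 8, 4.3068/1 → 4; chars 84.
Subsquare (5′×2.5′, letters a–x): 1.9760/0.0833333 → 23 → x, 0.3068/0.0416667 → 7 → h; chars xh.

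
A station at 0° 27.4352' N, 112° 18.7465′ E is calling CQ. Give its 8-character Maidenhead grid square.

Offset from 180°W / 90°S: lon 292.31244°, lat 90.45725°.
Field (20°×10°, letters A–R): 292.31244/20 → 14 → O, 90.45725/10 → 9 → J; chars OJ.
Square (2°×1°, digits 0–9): 12.31244/2 → 6, 0.45725/1 → 0; chars 60.
Subsquare (5′×2.5′, letters a–x): 0.31244/0.0833333 → 3 → d, 0.45725/0.0416667 → 10 → k; chars dk.
Extended square (30″×15″, digits 0–9): 0.06244/0.00833333 → 7, 0.04059/0.00416667 → 9; chars 79.

OJ60dk79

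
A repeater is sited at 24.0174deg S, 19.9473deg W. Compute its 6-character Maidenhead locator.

Shift to the Maidenhead origin (180°W, 90°S): lon 160.0527, lat 65.9826.
Field: lon ⌊160.0527/20⌋ = 8 → I; lat ⌊65.9826/10⌋ = 6 → G.
Square: lon ⌊0.0527/2⌋ = 0; lat ⌊5.9826/1⌋ = 5.
Subsquare: lon ⌊0.0527/0.0833333⌋ = 0 → a; lat ⌊0.9826/0.0416667⌋ = 23 → x.

IG05ax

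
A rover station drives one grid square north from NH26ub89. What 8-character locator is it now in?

Latitude extended square 9; +1 → 10, wraps to 0, carry into subsquare.
Latitude subsquare b = 1; +1 → 2 = c.
The longitude characters are unchanged.

NH26uc80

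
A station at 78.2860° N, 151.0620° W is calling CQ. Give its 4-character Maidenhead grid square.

BQ48

Offset from 180°W / 90°S: lon 28.94°, lat 168.29°.
Field: 28.94/20 → 1 → B, 168.29/10 → 16 → Q; chars BQ.
Square: 8.94/2 → 4, 8.29/1 → 8; chars 48.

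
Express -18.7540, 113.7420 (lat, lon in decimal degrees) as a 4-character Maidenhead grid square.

Add 180° to longitude and 90° to latitude: 293.74, 71.25.
Field (20°×10°, letters A–R): lon ⌊293.74/20⌋ = 14 → O; lat ⌊71.25/10⌋ = 7 → H.
Square (2°×1°, digits 0–9): lon ⌊13.74/2⌋ = 6; lat ⌊1.25/1⌋ = 1.

OH61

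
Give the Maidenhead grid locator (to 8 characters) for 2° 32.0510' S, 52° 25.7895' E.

LI67fl11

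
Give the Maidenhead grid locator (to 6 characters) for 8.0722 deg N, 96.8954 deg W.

Shift to the Maidenhead origin (180°W, 90°S): lon 83.1046, lat 98.0722.
Field: lon ⌊83.1046/20⌋ = 4 → E; lat ⌊98.0722/10⌋ = 9 → J.
Square: lon ⌊3.1046/2⌋ = 1; lat ⌊8.0722/1⌋ = 8.
Subsquare: lon ⌊1.1046/0.0833333⌋ = 13 → n; lat ⌊0.0722/0.0416667⌋ = 1 → b.

EJ18nb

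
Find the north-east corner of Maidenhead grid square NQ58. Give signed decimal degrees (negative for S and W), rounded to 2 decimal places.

Field N=13, Q=16: +13·20° lon, +16·10° lat → SW at lon 80°, lat 70°.
Square 5, 8: +5·2° lon, +8·1° lat → SW at lon 90°, lat 78°.
Cell spans 2° lon × 1° lat. NE corner is SW corner plus one full cell.
latitude 79.00, longitude 92.00.

79.00, 92.00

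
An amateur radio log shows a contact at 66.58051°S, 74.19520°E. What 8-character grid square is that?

MC73ck30

Offset from 180°W / 90°S: lon 254.19520°, lat 23.41949°.
Field (20°×10°, letters A–R): lon ⌊254.19520/20⌋ = 12 → M; lat ⌊23.41949/10⌋ = 2 → C.
Square (2°×1°, digits 0–9): lon ⌊14.19520/2⌋ = 7; lat ⌊3.41949/1⌋ = 3.
Subsquare (5′×2.5′, letters a–x): lon ⌊0.19520/0.0833333⌋ = 2 → c; lat ⌊0.41949/0.0416667⌋ = 10 → k.
Extended square (30″×15″, digits 0–9): lon ⌊0.02853/0.00833333⌋ = 3; lat ⌊0.00282/0.00416667⌋ = 0.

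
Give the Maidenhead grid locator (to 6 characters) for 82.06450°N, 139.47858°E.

PR92rb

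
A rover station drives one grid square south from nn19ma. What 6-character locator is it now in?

NN18mx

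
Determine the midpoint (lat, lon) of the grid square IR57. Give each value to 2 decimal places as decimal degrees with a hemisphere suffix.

87.50° N, 9.00° W

Field I=8, R=17: +8·20° lon, +17·10° lat → SW at lon -20°, lat 80°.
Square 5, 7: +5·2° lon, +7·1° lat → SW at lon -10°, lat 87°.
Cell spans 2° lon × 1° lat. Centre is SW corner plus half of each.
latitude 87.50° N, longitude 9.00° W.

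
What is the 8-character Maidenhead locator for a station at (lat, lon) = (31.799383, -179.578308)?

AM01ft01

Offset from 180°W / 90°S: lon 0.42169°, lat 121.79938°.
Field (20°×10°, letters A–R): 0.42169/20 → 0 → A, 121.79938/10 → 12 → M; chars AM.
Square (2°×1°, digits 0–9): 0.42169/2 → 0, 1.79938/1 → 1; chars 01.
Subsquare (5′×2.5′, letters a–x): 0.42169/0.0833333 → 5 → f, 0.79938/0.0416667 → 19 → t; chars ft.
Extended square (30″×15″, digits 0–9): 0.00503/0.00833333 → 0, 0.00772/0.00416667 → 1; chars 01.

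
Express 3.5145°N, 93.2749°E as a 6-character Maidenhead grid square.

NJ63pm

Shift to the Maidenhead origin (180°W, 90°S): lon 273.2749, lat 93.5145.
Field: 273.2749/20 → 13 → N, 93.5145/10 → 9 → J; chars NJ.
Square: 13.2749/2 → 6, 3.5145/1 → 3; chars 63.
Subsquare: 1.2749/0.0833333 → 15 → p, 0.5145/0.0416667 → 12 → m; chars pm.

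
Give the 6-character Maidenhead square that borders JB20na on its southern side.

Latitude subsquare a = 0; −1 → -1, wraps to 23 = x, carry into square.
Latitude square 0; −1 → -1, wraps to 9, carry into field.
Latitude field B = 1; −1 → 0 = A.
The longitude characters are unchanged.

JA29nx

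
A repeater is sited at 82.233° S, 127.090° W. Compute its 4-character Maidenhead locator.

CA67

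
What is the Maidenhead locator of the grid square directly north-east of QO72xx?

QO83aa

Longitude subsquare x = 23; +1 → 24, wraps to 0 = a, carry into square.
Longitude square 7; +1 → 8.
Latitude subsquare x = 23; +1 → 24, wraps to 0 = a, carry into square.
Latitude square 2; +1 → 3.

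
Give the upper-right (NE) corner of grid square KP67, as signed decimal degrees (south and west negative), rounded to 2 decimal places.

Field K=10, P=15: +10·20° lon, +15·10° lat → SW at lon 20°, lat 60°.
Square 6, 7: +6·2° lon, +7·1° lat → SW at lon 32°, lat 67°.
Cell spans 2° lon × 1° lat. NE corner is SW corner plus one full cell.
latitude 68.00, longitude 34.00.

68.00, 34.00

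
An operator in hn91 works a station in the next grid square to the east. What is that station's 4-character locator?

IN01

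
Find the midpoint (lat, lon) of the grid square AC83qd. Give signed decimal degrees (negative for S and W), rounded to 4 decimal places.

-66.8542, -162.6250

Field A=0, C=2: +0·20° lon, +2·10° lat → SW at lon -180°, lat -70°.
Square 8, 3: +8·2° lon, +3·1° lat → SW at lon -164°, lat -67°.
Subsquare q=16, d=3: +16·0.0833333° lon, +3·0.0416667° lat → SW at lon -162.667°, lat -66.875°.
Cell spans 0.0833333° lon × 0.0416667° lat. Centre is SW corner plus half of each.
latitude -66.8542, longitude -162.6250.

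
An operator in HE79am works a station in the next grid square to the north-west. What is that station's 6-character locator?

HE69xn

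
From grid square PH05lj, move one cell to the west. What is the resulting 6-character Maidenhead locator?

PH05kj

Longitude subsquare l = 11; −1 → 10 = k.
The latitude characters are unchanged.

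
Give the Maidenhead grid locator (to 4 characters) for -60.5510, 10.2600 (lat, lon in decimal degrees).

JC59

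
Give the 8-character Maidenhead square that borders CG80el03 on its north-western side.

CG80dl94

Longitude extended square 0; −1 → -1, wraps to 9, carry into subsquare.
Longitude subsquare e = 4; −1 → 3 = d.
Latitude extended square 3; +1 → 4.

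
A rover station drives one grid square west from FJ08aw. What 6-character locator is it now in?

Longitude subsquare a = 0; −1 → -1, wraps to 23 = x, carry into square.
Longitude square 0; −1 → -1, wraps to 9, carry into field.
Longitude field F = 5; −1 → 4 = E.
The latitude characters are unchanged.

EJ98xw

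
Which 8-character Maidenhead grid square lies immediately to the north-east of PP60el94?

PP60fl05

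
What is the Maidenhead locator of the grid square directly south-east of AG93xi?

Longitude subsquare x = 23; +1 → 24, wraps to 0 = a, carry into square.
Longitude square 9; +1 → 10, wraps to 0, carry into field.
Longitude field A = 0; +1 → 1 = B.
Latitude subsquare i = 8; −1 → 7 = h.

BG03ah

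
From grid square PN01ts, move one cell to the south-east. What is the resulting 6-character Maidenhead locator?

PN01ur

Longitude subsquare t = 19; +1 → 20 = u.
Latitude subsquare s = 18; −1 → 17 = r.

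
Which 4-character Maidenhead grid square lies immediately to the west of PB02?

Longitude square 0; −1 → -1, wraps to 9, carry into field.
Longitude field P = 15; −1 → 14 = O.
The latitude characters are unchanged.

OB92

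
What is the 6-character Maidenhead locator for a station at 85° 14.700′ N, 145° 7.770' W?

Shift to the Maidenhead origin (180°W, 90°S): lon 34.8705, lat 175.2450.
Field: 34.8705/20 → 1 → B, 175.2450/10 → 17 → R; chars BR.
Square: 14.8705/2 → 7, 5.2450/1 → 5; chars 75.
Subsquare: 0.8705/0.0833333 → 10 → k, 0.2450/0.0416667 → 5 → f; chars kf.

BR75kf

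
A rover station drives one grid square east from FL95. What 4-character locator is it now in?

GL05

Longitude square 9; +1 → 10, wraps to 0, carry into field.
Longitude field F = 5; +1 → 6 = G.
The latitude characters are unchanged.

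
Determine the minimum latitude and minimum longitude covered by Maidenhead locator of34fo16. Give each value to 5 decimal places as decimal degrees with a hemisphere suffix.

35.39167° S, 106.42500° E

Field O=14, F=5: +14·20° lon, +5·10° lat → SW at lon 100°, lat -40°.
Square 3, 4: +3·2° lon, +4·1° lat → SW at lon 106°, lat -36°.
Subsquare f=5, o=14: +5·0.0833333° lon, +14·0.0416667° lat → SW at lon 106.417°, lat -35.4167°.
Extended square 1, 6: +1·0.00833333° lon, +6·0.00416667° lat → SW at lon 106.425°, lat -35.3917°.
latitude 35.39167° S, longitude 106.42500° E.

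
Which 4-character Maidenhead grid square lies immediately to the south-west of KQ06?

Longitude square 0; −1 → -1, wraps to 9, carry into field.
Longitude field K = 10; −1 → 9 = J.
Latitude square 6; −1 → 5.

JQ95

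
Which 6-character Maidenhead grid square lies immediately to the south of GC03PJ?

Latitude subsquare j = 9; −1 → 8 = i.
The longitude characters are unchanged.

GC03pi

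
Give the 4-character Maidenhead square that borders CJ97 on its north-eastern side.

DJ08

Longitude square 9; +1 → 10, wraps to 0, carry into field.
Longitude field C = 2; +1 → 3 = D.
Latitude square 7; +1 → 8.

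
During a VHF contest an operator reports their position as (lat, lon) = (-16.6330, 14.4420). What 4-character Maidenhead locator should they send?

JH73

Shift to the Maidenhead origin (180°W, 90°S): lon 194.44, lat 73.37.
Field: lon ⌊194.44/20⌋ = 9 → J; lat ⌊73.37/10⌋ = 7 → H.
Square: lon ⌊14.44/2⌋ = 7; lat ⌊3.37/1⌋ = 3.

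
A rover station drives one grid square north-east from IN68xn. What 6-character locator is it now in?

Longitude subsquare x = 23; +1 → 24, wraps to 0 = a, carry into square.
Longitude square 6; +1 → 7.
Latitude subsquare n = 13; +1 → 14 = o.

IN78ao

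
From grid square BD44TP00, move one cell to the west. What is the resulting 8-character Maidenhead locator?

Longitude extended square 0; −1 → -1, wraps to 9, carry into subsquare.
Longitude subsquare t = 19; −1 → 18 = s.
The latitude characters are unchanged.

BD44sp90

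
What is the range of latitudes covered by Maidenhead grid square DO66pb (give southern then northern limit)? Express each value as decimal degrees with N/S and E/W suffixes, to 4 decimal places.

Field D=3, O=14: +3·20° lon, +14·10° lat → SW at lon -120°, lat 50°.
Square 6, 6: +6·2° lon, +6·1° lat → SW at lon -108°, lat 56°.
Subsquare p=15, b=1: +15·0.0833333° lon, +1·0.0416667° lat → SW at lon -106.75°, lat 56.0417°.
Cell spans 0.0833333° lon × 0.0416667° lat.
south 56.0417° N, north 56.0833° N.

56.0417° N, 56.0833° N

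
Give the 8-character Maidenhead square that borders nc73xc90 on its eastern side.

Longitude extended square 9; +1 → 10, wraps to 0, carry into subsquare.
Longitude subsquare x = 23; +1 → 24, wraps to 0 = a, carry into square.
Longitude square 7; +1 → 8.
The latitude characters are unchanged.

NC83ac00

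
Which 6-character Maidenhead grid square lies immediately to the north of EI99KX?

Latitude subsquare x = 23; +1 → 24, wraps to 0 = a, carry into square.
Latitude square 9; +1 → 10, wraps to 0, carry into field.
Latitude field I = 8; +1 → 9 = J.
The longitude characters are unchanged.

EJ90ka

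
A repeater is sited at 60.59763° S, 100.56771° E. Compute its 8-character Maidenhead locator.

OC09gj86

Shift to the Maidenhead origin (180°W, 90°S): lon 280.56771, lat 29.40237.
Field: lon ⌊280.56771/20⌋ = 14 → O; lat ⌊29.40237/10⌋ = 2 → C.
Square: lon ⌊0.56771/2⌋ = 0; lat ⌊9.40237/1⌋ = 9.
Subsquare: lon ⌊0.56771/0.0833333⌋ = 6 → g; lat ⌊0.40237/0.0416667⌋ = 9 → j.
Extended square: lon ⌊0.06771/0.00833333⌋ = 8; lat ⌊0.02737/0.00416667⌋ = 6.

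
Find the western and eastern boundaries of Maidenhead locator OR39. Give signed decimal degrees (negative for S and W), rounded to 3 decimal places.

106.000, 108.000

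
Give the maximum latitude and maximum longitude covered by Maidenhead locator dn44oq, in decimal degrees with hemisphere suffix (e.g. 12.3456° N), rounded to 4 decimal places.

Field D=3, N=13: +3·20° lon, +13·10° lat → SW at lon -120°, lat 40°.
Square 4, 4: +4·2° lon, +4·1° lat → SW at lon -112°, lat 44°.
Subsquare o=14, q=16: +14·0.0833333° lon, +16·0.0416667° lat → SW at lon -110.833°, lat 44.6667°.
Cell spans 0.0833333° lon × 0.0416667° lat. NE corner is SW corner plus one full cell.
latitude 44.7083° N, longitude 110.7500° W.

44.7083° N, 110.7500° W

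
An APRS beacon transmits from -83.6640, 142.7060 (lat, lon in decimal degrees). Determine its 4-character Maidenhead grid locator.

QA16

Shift to the Maidenhead origin (180°W, 90°S): lon 322.71, lat 6.34.
Field: 322.71/20 → 16 → Q, 6.34/10 → 0 → A; chars QA.
Square: 2.71/2 → 1, 6.34/1 → 6; chars 16.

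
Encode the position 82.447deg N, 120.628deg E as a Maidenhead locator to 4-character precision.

PR02

Add 180° to longitude and 90° to latitude: 300.63, 172.45.
Field: lon ⌊300.63/20⌋ = 15 → P; lat ⌊172.45/10⌋ = 17 → R.
Square: lon ⌊0.63/2⌋ = 0; lat ⌊2.45/1⌋ = 2.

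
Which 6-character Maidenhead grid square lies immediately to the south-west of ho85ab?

Longitude subsquare a = 0; −1 → -1, wraps to 23 = x, carry into square.
Longitude square 8; −1 → 7.
Latitude subsquare b = 1; −1 → 0 = a.

HO75xa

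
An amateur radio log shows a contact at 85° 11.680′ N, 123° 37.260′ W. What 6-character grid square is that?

Shift to the Maidenhead origin (180°W, 90°S): lon 56.3790, lat 175.1947.
Field: 56.3790/20 → 2 → C, 175.1947/10 → 17 → R; chars CR.
Square: 16.3790/2 → 8, 5.1947/1 → 5; chars 85.
Subsquare: 0.3790/0.0833333 → 4 → e, 0.1947/0.0416667 → 4 → e; chars ee.

CR85ee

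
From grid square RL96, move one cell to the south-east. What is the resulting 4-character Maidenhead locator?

Longitude square 9; +1 → 10, wraps to 0, carry into field.
Longitude field R = 17; +1 → 18, wraps to 0 = A, wrapping around the antimeridian.
Latitude square 6; −1 → 5.

AL05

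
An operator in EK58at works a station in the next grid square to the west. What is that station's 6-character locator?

EK48xt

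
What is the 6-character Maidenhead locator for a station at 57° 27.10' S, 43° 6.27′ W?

GD82kn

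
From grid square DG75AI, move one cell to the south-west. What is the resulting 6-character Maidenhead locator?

Longitude subsquare a = 0; −1 → -1, wraps to 23 = x, carry into square.
Longitude square 7; −1 → 6.
Latitude subsquare i = 8; −1 → 7 = h.

DG65xh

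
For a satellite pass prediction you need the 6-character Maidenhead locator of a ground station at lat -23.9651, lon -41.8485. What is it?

GG96ba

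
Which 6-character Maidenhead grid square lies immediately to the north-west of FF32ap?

FF22xq

Longitude subsquare a = 0; −1 → -1, wraps to 23 = x, carry into square.
Longitude square 3; −1 → 2.
Latitude subsquare p = 15; +1 → 16 = q.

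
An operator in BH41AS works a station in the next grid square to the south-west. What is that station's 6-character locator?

BH31xr

Longitude subsquare a = 0; −1 → -1, wraps to 23 = x, carry into square.
Longitude square 4; −1 → 3.
Latitude subsquare s = 18; −1 → 17 = r.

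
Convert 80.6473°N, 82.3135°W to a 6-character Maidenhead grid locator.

Offset from 180°W / 90°S: lon 97.6865°, lat 170.6473°.
Field: lon ⌊97.6865/20⌋ = 4 → E; lat ⌊170.6473/10⌋ = 17 → R.
Square: lon ⌊17.6865/2⌋ = 8; lat ⌊0.6473/1⌋ = 0.
Subsquare: lon ⌊1.6865/0.0833333⌋ = 20 → u; lat ⌊0.6473/0.0416667⌋ = 15 → p.

ER80up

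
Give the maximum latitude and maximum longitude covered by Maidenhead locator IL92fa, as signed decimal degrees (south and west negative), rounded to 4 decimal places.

Field I=8, L=11: +8·20° lon, +11·10° lat → SW at lon -20°, lat 20°.
Square 9, 2: +9·2° lon, +2·1° lat → SW at lon -2°, lat 22°.
Subsquare f=5, a=0: +5·0.0833333° lon, +0·0.0416667° lat → SW at lon -1.58333°, lat 22°.
Cell spans 0.0833333° lon × 0.0416667° lat. NE corner is SW corner plus one full cell.
latitude 22.0417, longitude -1.5000.

22.0417, -1.5000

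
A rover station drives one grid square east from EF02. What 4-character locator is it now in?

Longitude square 0; +1 → 1.
The latitude characters are unchanged.

EF12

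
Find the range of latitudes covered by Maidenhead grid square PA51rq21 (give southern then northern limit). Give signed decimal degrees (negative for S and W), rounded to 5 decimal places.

Field P=15, A=0: +15·20° lon, +0·10° lat → SW at lon 120°, lat -90°.
Square 5, 1: +5·2° lon, +1·1° lat → SW at lon 130°, lat -89°.
Subsquare r=17, q=16: +17·0.0833333° lon, +16·0.0416667° lat → SW at lon 131.417°, lat -88.3333°.
Extended square 2, 1: +2·0.00833333° lon, +1·0.00416667° lat → SW at lon 131.433°, lat -88.3292°.
Cell spans 0.00833333° lon × 0.00416667° lat.
south -88.32917, north -88.32500.

-88.32917, -88.32500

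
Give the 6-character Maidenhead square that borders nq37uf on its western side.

Longitude subsquare u = 20; −1 → 19 = t.
The latitude characters are unchanged.

NQ37tf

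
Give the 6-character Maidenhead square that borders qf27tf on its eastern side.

QF27uf

Longitude subsquare t = 19; +1 → 20 = u.
The latitude characters are unchanged.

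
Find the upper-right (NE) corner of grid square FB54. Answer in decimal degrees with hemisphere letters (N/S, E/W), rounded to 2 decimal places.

75.00° S, 68.00° W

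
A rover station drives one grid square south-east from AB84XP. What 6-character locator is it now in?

AB94ao

Longitude subsquare x = 23; +1 → 24, wraps to 0 = a, carry into square.
Longitude square 8; +1 → 9.
Latitude subsquare p = 15; −1 → 14 = o.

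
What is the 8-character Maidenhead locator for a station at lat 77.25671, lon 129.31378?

Offset from 180°W / 90°S: lon 309.31378°, lat 167.25671°.
Field (20°×10°, letters A–R): lon ⌊309.31378/20⌋ = 15 → P; lat ⌊167.25671/10⌋ = 16 → Q.
Square (2°×1°, digits 0–9): lon ⌊9.31378/2⌋ = 4; lat ⌊7.25671/1⌋ = 7.
Subsquare (5′×2.5′, letters a–x): lon ⌊1.31378/0.0833333⌋ = 15 → p; lat ⌊0.25671/0.0416667⌋ = 6 → g.
Extended square (30″×15″, digits 0–9): lon ⌊0.06378/0.00833333⌋ = 7; lat ⌊0.00671/0.00416667⌋ = 1.

PQ47pg71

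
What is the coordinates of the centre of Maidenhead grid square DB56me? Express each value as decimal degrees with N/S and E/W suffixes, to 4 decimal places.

73.8125° S, 108.9583° W

Field D=3, B=1: +3·20° lon, +1·10° lat → SW at lon -120°, lat -80°.
Square 5, 6: +5·2° lon, +6·1° lat → SW at lon -110°, lat -74°.
Subsquare m=12, e=4: +12·0.0833333° lon, +4·0.0416667° lat → SW at lon -109°, lat -73.8333°.
Cell spans 0.0833333° lon × 0.0416667° lat. Centre is SW corner plus half of each.
latitude 73.8125° S, longitude 108.9583° W.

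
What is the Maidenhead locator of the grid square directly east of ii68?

II78

Longitude square 6; +1 → 7.
The latitude characters are unchanged.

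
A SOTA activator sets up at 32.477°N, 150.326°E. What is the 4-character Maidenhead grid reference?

QM52

Add 180° to longitude and 90° to latitude: 330.33, 122.48.
Field: lon ⌊330.33/20⌋ = 16 → Q; lat ⌊122.48/10⌋ = 12 → M.
Square: lon ⌊10.33/2⌋ = 5; lat ⌊2.48/1⌋ = 2.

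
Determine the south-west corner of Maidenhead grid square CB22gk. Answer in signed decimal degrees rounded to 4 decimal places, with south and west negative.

-77.5833, -135.5000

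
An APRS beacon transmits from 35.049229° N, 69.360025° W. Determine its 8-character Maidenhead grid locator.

FM55hb61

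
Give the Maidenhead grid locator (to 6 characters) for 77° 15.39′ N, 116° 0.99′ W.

DQ17xg

Add 180° to longitude and 90° to latitude: 63.9835, 167.2565.
Field: 63.9835/20 → 3 → D, 167.2565/10 → 16 → Q; chars DQ.
Square: 3.9835/2 → 1, 7.2565/1 → 7; chars 17.
Subsquare: 1.9835/0.0833333 → 23 → x, 0.2565/0.0416667 → 6 → g; chars xg.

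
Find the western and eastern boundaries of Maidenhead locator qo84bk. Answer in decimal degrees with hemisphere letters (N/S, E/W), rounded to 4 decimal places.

156.0833° E, 156.1667° E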